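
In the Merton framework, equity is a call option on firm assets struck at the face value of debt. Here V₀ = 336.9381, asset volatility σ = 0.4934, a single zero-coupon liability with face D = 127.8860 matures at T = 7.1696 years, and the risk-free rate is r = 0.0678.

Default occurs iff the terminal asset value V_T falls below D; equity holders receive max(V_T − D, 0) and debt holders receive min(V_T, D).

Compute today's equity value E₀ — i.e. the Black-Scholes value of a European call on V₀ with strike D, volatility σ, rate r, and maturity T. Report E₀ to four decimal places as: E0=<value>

d₁ = [ln(V₀/D) + (r + σ²/2)T] / (σ√T)
   = [ln(336.9381/127.8860) + (0.0678 + 0.5·0.4934²)·7.1696] / (0.4934·√7.1696)
   = [0.968760 + 1.358795] / 1.321133 = 1.761787
d₂ = d₁ − σ√T = 1.761787 − 1.321133 = 0.440654
N(d₁) = 0.960947,  N(d₂) = 0.670268,  e^(−rT) = 0.615021
E₀ = V₀·N(d₁) − D·e^(−rT)·N(d₂)
   = 336.9381·0.960947 − 127.8860·0.615021·0.670268 = 271.061458

E0=271.0615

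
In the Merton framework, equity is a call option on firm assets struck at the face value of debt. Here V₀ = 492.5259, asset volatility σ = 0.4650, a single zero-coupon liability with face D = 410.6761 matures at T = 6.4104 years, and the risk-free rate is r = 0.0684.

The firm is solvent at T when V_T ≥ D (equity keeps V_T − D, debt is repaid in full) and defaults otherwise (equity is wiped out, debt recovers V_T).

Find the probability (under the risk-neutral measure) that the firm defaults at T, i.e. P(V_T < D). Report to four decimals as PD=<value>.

PD=0.5247

d₁ = [ln(V₀/D) + (r + σ²/2)T] / (σ√T)
   = [ln(492.5259/410.6761) + (0.0684 + 0.5·0.4650²)·6.4104] / (0.4650·√6.4104)
   = [0.181742 + 1.131516] / 1.177323 = 1.115461
d₂ = d₁ − σ√T = 1.115461 − 1.177323 = -0.061861
risk-neutral PD = N(−d₂) = N(0.061861) = 0.524663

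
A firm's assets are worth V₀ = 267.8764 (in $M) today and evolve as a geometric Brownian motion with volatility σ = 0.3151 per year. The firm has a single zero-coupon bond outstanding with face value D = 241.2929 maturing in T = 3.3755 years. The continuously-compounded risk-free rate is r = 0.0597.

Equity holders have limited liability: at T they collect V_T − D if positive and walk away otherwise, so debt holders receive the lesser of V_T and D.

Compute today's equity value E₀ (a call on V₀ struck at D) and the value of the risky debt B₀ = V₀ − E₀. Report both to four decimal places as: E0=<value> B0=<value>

d₁ = [ln(V₀/D) + (r + σ²/2)T] / (σ√T)
   = [ln(267.8764/241.2929) + (0.0597 + 0.5·0.3151²)·3.3755] / (0.3151·√3.3755)
   = [0.104514 + 0.369091] / 0.578919 = 0.818085
d₂ = d₁ − σ√T = 0.818085 − 0.578919 = 0.239167
N(d₁) = 0.793346,  N(d₂) = 0.594512,  e^(−rT) = 0.817489
E₀ = V₀·N(d₁) − D·e^(−rT)·N(d₂)
   = 267.8764·0.793346 − 241.2929·0.817489·0.594512 = 95.248533
B₀ = V₀ − E₀ = 267.8764 − 95.248533 = 172.627867

E0=95.2485 B0=172.6279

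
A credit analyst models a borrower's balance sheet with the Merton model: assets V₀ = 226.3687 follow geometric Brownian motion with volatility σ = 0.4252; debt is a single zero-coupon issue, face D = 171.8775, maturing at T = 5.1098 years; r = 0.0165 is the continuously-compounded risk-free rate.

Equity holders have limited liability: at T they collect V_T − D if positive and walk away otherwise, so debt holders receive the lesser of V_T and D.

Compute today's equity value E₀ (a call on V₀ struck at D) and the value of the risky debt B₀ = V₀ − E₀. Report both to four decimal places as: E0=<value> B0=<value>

d₁ = [ln(V₀/D) + (r + σ²/2)T] / (σ√T)
   = [ln(226.3687/171.8775) + (0.0165 + 0.5·0.4252²)·5.1098] / (0.4252·√5.1098)
   = [0.275383 + 0.546225] / 0.961159 = 0.854810
d₂ = d₁ − σ√T = 0.854810 − 0.961159 = -0.106349
N(d₁) = 0.803672,  N(d₂) = 0.457653,  e^(−rT) = 0.919145
E₀ = V₀·N(d₁) − D·e^(−rT)·N(d₂)
   = 226.3687·0.803672 − 171.8775·0.919145·0.457653 = 109.626030
B₀ = V₀ − E₀ = 226.3687 − 109.626030 = 116.742670

E0=109.6260 B0=116.7427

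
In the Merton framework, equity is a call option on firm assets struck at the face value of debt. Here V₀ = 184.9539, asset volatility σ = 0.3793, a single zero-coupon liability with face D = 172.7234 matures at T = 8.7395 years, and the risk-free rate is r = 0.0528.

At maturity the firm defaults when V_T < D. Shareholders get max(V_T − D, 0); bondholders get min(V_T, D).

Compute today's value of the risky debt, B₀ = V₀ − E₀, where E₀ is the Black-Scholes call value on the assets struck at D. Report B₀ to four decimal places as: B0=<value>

B0=78.5004

d₁ = [ln(V₀/D) + (r + σ²/2)T] / (σ√T)
   = [ln(184.9539/172.7234) + (0.0528 + 0.5·0.3793²)·8.7395] / (0.3793·√8.7395)
   = [0.068415 + 1.090115] / 1.121311 = 1.033192
d₂ = d₁ − σ√T = 1.033192 − 1.121311 = -0.088119
N(d₁) = 0.849243,  N(d₂) = 0.464891,  e^(−rT) = 0.630372
E₀ = V₀·N(d₁) − D·e^(−rT)·N(d₂)
   = 184.9539·0.849243 − 172.7234·0.630372·0.464891 = 106.453493
B₀ = V₀ − E₀ = 184.9539 − 106.453493 = 78.500407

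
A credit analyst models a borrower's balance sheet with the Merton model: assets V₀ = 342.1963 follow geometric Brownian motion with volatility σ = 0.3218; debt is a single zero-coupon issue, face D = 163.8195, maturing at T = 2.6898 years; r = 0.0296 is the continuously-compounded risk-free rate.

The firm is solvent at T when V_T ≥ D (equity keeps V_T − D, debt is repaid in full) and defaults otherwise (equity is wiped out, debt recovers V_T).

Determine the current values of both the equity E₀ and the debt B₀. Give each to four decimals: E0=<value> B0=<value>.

E0=193.9969 B0=148.1994

d₁ = [ln(V₀/D) + (r + σ²/2)T] / (σ√T)
   = [ln(342.1963/163.8195) + (0.0296 + 0.5·0.3218²)·2.6898] / (0.3218·√2.6898)
   = [0.736619 + 0.218890] / 0.527772 = 1.810459
d₂ = d₁ − σ√T = 1.810459 − 0.527772 = 1.282687
N(d₁) = 0.964888,  N(d₂) = 0.900199,  e^(−rT) = 0.923469
E₀ = V₀·N(d₁) − D·e^(−rT)·N(d₂)
   = 342.1963·0.964888 − 163.8195·0.923469·0.900199 = 193.996858
B₀ = V₀ − E₀ = 342.1963 − 193.996858 = 148.199442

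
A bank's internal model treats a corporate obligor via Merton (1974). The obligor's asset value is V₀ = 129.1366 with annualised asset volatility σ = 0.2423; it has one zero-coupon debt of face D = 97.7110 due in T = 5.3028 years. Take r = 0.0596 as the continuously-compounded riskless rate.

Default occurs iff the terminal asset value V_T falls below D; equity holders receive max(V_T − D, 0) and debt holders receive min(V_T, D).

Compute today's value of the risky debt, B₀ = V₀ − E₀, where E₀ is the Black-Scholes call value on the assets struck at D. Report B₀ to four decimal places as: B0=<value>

d₁ = [ln(V₀/D) + (r + σ²/2)T] / (σ√T)
   = [ln(129.1366/97.7110) + (0.0596 + 0.5·0.2423²)·5.3028] / (0.2423·√5.3028)
   = [0.278857 + 0.471709] / 0.557964 = 1.345186
d₂ = d₁ − σ√T = 1.345186 − 0.557964 = 0.787223
N(d₁) = 0.910717,  N(d₂) = 0.784424,  e^(−rT) = 0.729025
E₀ = V₀·N(d₁) − D·e^(−rT)·N(d₂)
   = 129.1366·0.910717 − 97.7110·0.729025·0.784424 = 61.729450
B₀ = V₀ − E₀ = 129.1366 − 61.729450 = 67.407150

B0=67.4071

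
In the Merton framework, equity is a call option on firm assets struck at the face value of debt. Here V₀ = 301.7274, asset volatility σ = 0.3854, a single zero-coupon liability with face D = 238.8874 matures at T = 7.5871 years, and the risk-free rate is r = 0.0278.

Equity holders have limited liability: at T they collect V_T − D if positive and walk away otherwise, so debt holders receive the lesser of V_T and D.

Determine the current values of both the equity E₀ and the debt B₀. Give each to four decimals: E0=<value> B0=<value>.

d₁ = [ln(V₀/D) + (r + σ²/2)T] / (σ√T)
   = [ln(301.7274/238.8874) + (0.0278 + 0.5·0.3854²)·7.5871] / (0.3854·√7.5871)
   = [0.233532 + 0.774389] / 1.061572 = 0.949460
d₂ = d₁ − σ√T = 0.949460 − 1.061572 = -0.112112
N(d₁) = 0.828807,  N(d₂) = 0.455367,  e^(−rT) = 0.809838
E₀ = V₀·N(d₁) − D·e^(−rT)·N(d₂)
   = 301.7274·0.828807 − 238.8874·0.809838·0.455367 = 161.978332
B₀ = V₀ − E₀ = 301.7274 − 161.978332 = 139.749068

E0=161.9783 B0=139.7491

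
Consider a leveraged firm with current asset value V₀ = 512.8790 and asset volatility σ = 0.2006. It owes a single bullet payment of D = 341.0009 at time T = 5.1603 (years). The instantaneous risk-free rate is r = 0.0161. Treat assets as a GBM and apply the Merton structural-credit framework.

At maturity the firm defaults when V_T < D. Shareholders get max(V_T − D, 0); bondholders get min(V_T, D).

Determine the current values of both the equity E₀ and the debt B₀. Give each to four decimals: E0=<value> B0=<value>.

E0=211.9445 B0=300.9345

d₁ = [ln(V₀/D) + (r + σ²/2)T] / (σ√T)
   = [ln(512.8790/341.0009) + (0.0161 + 0.5·0.2006²)·5.1603] / (0.2006·√5.1603)
   = [0.408155 + 0.186907] / 0.455689 = 1.305851
d₂ = d₁ − σ√T = 1.305851 − 0.455689 = 0.850162
N(d₁) = 0.904198,  N(d₂) = 0.802383,  e^(−rT) = 0.920277
E₀ = V₀·N(d₁) − D·e^(−rT)·N(d₂)
   = 512.8790·0.904198 − 341.0009·0.920277·0.802383 = 211.944527
B₀ = V₀ − E₀ = 512.8790 − 211.944527 = 300.934473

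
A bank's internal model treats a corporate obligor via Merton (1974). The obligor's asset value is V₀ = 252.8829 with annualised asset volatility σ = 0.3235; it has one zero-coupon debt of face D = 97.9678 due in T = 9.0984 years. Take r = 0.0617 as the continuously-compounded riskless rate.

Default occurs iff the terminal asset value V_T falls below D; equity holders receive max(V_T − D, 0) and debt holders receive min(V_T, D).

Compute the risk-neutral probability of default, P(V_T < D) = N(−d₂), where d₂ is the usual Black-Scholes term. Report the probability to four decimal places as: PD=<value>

d₁ = [ln(V₀/D) + (r + σ²/2)T] / (σ√T)
   = [ln(252.8829/97.9678) + (0.0617 + 0.5·0.3235²)·9.0984] / (0.3235·√9.0984)
   = [0.948288 + 1.037455] / 0.975791 = 2.035009
d₂ = d₁ − σ√T = 2.035009 − 0.975791 = 1.059218
risk-neutral PD = N(−d₂) = N(-1.059218) = 0.144750

PD=0.1448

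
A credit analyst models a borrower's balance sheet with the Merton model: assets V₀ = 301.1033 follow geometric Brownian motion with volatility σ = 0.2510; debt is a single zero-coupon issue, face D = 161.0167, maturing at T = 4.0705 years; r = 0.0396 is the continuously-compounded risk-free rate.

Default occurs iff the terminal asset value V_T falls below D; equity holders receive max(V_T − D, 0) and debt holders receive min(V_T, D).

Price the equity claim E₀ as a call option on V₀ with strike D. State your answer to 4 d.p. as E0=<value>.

E0=166.6561

d₁ = [ln(V₀/D) + (r + σ²/2)T] / (σ√T)
   = [ln(301.1033/161.0167) + (0.0396 + 0.5·0.2510²)·4.0705] / (0.2510·√4.0705)
   = [0.625945 + 0.289415] / 0.506405 = 1.807566
d₂ = d₁ − σ√T = 1.807566 − 0.506405 = 1.301162
N(d₁) = 0.964663,  N(d₂) = 0.903398,  e^(−rT) = 0.851129
E₀ = V₀·N(d₁) − D·e^(−rT)·N(d₂)
   = 301.1033·0.964663 − 161.0167·0.851129·0.903398 = 166.656108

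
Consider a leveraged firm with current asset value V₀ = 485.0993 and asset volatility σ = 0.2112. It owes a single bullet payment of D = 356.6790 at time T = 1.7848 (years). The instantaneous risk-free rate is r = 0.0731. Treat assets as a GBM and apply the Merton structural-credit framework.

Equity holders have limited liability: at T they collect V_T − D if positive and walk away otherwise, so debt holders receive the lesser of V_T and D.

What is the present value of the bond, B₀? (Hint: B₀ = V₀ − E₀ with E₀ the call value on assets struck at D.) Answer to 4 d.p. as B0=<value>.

d₁ = [ln(V₀/D) + (r + σ²/2)T] / (σ√T)
   = [ln(485.0993/356.6790) + (0.0731 + 0.5·0.2112²)·1.7848] / (0.2112·√1.7848)
   = [0.307517 + 0.170275] / 0.282156 = 1.693364
d₂ = d₁ − σ√T = 1.693364 − 0.282156 = 1.411208
N(d₁) = 0.954807,  N(d₂) = 0.920908,  e^(−rT) = 0.877684
E₀ = V₀·N(d₁) − D·e^(−rT)·N(d₂)
   = 485.0993·0.954807 − 356.6790·0.877684·0.920908 = 174.884507
B₀ = V₀ − E₀ = 485.0993 − 174.884507 = 310.214793

B0=310.2148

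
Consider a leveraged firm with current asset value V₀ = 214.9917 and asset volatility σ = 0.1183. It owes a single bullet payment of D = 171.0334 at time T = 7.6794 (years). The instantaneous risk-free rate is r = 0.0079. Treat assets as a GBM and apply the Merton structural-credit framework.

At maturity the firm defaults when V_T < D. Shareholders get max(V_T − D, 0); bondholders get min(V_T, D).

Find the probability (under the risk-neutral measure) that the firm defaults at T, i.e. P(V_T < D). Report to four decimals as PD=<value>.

PD=0.2361

d₁ = [ln(V₀/D) + (r + σ²/2)T] / (σ√T)
   = [ln(214.9917/171.0334) + (0.0079 + 0.5·0.1183²)·7.6794] / (0.1183·√7.6794)
   = [0.228741 + 0.114403] / 0.327830 = 1.046714
d₂ = d₁ − σ√T = 1.046714 − 0.327830 = 0.718884
risk-neutral PD = N(−d₂) = N(-0.718884) = 0.236106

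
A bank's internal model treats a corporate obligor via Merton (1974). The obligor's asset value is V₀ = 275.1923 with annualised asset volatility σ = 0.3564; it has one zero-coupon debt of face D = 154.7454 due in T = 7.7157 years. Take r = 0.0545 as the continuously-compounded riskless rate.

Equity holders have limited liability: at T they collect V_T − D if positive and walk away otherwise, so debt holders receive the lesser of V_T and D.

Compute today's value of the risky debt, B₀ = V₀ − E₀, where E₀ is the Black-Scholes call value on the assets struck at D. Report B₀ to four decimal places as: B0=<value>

d₁ = [ln(V₀/D) + (r + σ²/2)T] / (σ√T)
   = [ln(275.1923/154.7454) + (0.0545 + 0.5·0.3564²)·7.7157] / (0.3564·√7.7157)
   = [0.575689 + 0.910533] / 0.989978 = 1.501269
d₂ = d₁ − σ√T = 1.501269 − 0.989978 = 0.511291
N(d₁) = 0.933357,  N(d₂) = 0.695426,  e^(−rT) = 0.656715
E₀ = V₀·N(d₁) − D·e^(−rT)·N(d₂)
   = 275.1923·0.933357 − 154.7454·0.656715·0.695426 = 186.180934
B₀ = V₀ − E₀ = 275.1923 − 186.180934 = 89.011366

B0=89.0114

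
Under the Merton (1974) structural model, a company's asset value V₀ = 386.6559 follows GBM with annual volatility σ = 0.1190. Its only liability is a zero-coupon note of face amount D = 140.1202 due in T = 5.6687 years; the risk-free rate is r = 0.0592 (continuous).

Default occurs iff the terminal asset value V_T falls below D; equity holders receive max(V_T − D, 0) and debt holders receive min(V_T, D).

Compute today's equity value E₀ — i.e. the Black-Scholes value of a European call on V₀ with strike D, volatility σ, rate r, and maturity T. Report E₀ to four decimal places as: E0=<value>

E0=286.4814

d₁ = [ln(V₀/D) + (r + σ²/2)T] / (σ√T)
   = [ln(386.6559/140.1202) + (0.0592 + 0.5·0.1190²)·5.6687] / (0.1190·√5.6687)
   = [1.015035 + 0.375724] / 0.283327 = 4.908662
d₂ = d₁ − σ√T = 4.908662 − 0.283327 = 4.625334
N(d₁) = 1.000000,  N(d₂) = 0.999998,  e^(−rT) = 0.714918
E₀ = V₀·N(d₁) − D·e^(−rT)·N(d₂)
   = 386.6559·1.000000 − 140.1202·0.714918·0.999998 = 286.481418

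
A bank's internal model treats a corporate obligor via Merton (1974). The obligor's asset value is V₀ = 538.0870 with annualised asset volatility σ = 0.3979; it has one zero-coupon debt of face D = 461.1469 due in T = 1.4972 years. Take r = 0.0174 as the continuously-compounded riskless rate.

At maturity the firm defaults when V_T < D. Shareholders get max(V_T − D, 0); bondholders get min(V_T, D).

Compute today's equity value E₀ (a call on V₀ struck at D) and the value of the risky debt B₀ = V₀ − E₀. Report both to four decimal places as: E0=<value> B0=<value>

d₁ = [ln(V₀/D) + (r + σ²/2)T] / (σ√T)
   = [ln(538.0870/461.1469) + (0.0174 + 0.5·0.3979²)·1.4972] / (0.3979·√1.4972)
   = [0.154304 + 0.144573] / 0.486871 = 0.613872
d₂ = d₁ − σ√T = 0.613872 − 0.486871 = 0.127001
N(d₁) = 0.730350,  N(d₂) = 0.550530,  e^(−rT) = 0.974285
E₀ = V₀·N(d₁) − D·e^(−rT)·N(d₂)
   = 538.0870·0.730350 − 461.1469·0.974285·0.550530 = 145.644929
B₀ = V₀ − E₀ = 538.0870 − 145.644929 = 392.442071

E0=145.6449 B0=392.4421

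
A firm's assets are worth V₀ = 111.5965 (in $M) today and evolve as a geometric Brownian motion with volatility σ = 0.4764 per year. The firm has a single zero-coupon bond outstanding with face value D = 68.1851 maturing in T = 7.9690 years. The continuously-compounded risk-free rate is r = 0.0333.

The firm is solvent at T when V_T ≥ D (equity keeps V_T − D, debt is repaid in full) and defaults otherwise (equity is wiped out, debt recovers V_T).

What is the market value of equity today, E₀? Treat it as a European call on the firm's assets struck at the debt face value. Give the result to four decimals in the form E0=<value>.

d₁ = [ln(V₀/D) + (r + σ²/2)T] / (σ√T)
   = [ln(111.5965/68.1851) + (0.0333 + 0.5·0.4764²)·7.9690] / (0.4764·√7.9690)
   = [0.492664 + 1.169678] / 1.344849 = 1.236080
d₂ = d₁ − σ√T = 1.236080 − 1.344849 = -0.108770
N(d₁) = 0.891786,  N(d₂) = 0.456693,  e^(−rT) = 0.766924
E₀ = V₀·N(d₁) − D·e^(−rT)·N(d₂)
   = 111.5965·0.891786 − 68.1851·0.766924·0.456693 = 75.638419

E0=75.6384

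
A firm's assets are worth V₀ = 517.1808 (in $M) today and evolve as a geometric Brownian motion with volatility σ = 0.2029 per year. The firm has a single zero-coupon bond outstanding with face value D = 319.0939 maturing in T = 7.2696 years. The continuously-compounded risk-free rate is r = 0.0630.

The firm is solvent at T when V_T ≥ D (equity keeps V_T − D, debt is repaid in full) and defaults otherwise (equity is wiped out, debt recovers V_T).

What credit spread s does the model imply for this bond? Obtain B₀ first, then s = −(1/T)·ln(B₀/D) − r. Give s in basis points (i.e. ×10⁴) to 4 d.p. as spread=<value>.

d₁ = [ln(V₀/D) + (r + σ²/2)T] / (σ√T)
   = [ln(517.1808/319.0939) + (0.0630 + 0.5·0.2029²)·7.2696] / (0.2029·√7.2696)
   = [0.482907 + 0.607624] / 0.547063 = 1.993428
d₂ = d₁ − σ√T = 1.993428 − 0.547063 = 1.446365
N(d₁) = 0.976893,  N(d₂) = 0.925963,  e^(−rT) = 0.632557
E₀ = V₀·N(d₁) − D·e^(−rT)·N(d₂)
   = 517.1808·0.976893 − 319.0939·0.632557·0.925963 = 318.329130
B₀ = V₀ − E₀ = 517.1808 − 318.329130 = 198.851670
spread = −(1/T)·ln(B₀/D) − r = −(1/7.2696)·ln(198.851670/319.0939) − 0.0630 = 0.00205533
in basis points: 0.00205533 × 10⁴ = 20.5533 bp

spread=20.5533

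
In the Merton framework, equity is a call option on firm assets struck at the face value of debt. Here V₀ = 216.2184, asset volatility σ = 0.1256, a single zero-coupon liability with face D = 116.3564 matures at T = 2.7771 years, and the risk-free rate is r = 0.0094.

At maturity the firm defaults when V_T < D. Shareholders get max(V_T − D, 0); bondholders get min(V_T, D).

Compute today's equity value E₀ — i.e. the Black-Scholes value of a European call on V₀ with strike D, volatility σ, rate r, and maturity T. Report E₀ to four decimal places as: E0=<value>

d₁ = [ln(V₀/D) + (r + σ²/2)T] / (σ√T)
   = [ln(216.2184/116.3564) + (0.0094 + 0.5·0.1256²)·2.7771] / (0.1256·√2.7771)
   = [0.619631 + 0.048010] / 0.209308 = 3.189756
d₂ = d₁ − σ√T = 3.189756 − 0.209308 = 2.980448
N(d₁) = 0.999288,  N(d₂) = 0.998561,  e^(−rT) = 0.974233
E₀ = V₀·N(d₁) − D·e^(−rT)·N(d₂)
   = 216.2184·0.999288 − 116.3564·0.974233·0.998561 = 102.869348

E0=102.8693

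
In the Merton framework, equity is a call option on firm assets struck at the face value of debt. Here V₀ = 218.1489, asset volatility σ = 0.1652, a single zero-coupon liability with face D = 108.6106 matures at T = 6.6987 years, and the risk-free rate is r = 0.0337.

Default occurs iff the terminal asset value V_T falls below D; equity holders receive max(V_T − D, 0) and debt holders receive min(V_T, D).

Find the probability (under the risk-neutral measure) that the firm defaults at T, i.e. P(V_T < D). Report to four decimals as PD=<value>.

d₁ = [ln(V₀/D) + (r + σ²/2)T] / (σ√T)
   = [ln(218.1489/108.6106) + (0.0337 + 0.5·0.1652²)·6.6987] / (0.1652·√6.6987)
   = [0.697409 + 0.317153] / 0.427568 = 2.372867
d₂ = d₁ − σ√T = 2.372867 − 0.427568 = 1.945299
risk-neutral PD = N(−d₂) = N(-1.945299) = 0.025870

PD=0.0259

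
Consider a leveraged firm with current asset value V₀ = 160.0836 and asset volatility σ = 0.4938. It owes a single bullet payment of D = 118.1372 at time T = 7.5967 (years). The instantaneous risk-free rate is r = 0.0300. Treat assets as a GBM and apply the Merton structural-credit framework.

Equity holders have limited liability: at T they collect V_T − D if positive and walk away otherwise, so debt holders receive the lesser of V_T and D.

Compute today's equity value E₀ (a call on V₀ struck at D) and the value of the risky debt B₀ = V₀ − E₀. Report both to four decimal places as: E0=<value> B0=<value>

d₁ = [ln(V₀/D) + (r + σ²/2)T] / (σ√T)
   = [ln(160.0836/118.1372) + (0.0300 + 0.5·0.4938²)·7.5967] / (0.4938·√7.5967)
   = [0.303850 + 1.154085] / 1.361017 = 1.071209
d₂ = d₁ − σ√T = 1.071209 − 1.361017 = -0.289808
N(d₁) = 0.857962,  N(d₂) = 0.385982,  e^(−rT) = 0.796203
E₀ = V₀·N(d₁) − D·e^(−rT)·N(d₂)
   = 160.0836·0.857962 − 118.1372·0.796203·0.385982 = 101.039801
B₀ = V₀ − E₀ = 160.0836 − 101.039801 = 59.043799

E0=101.0398 B0=59.0438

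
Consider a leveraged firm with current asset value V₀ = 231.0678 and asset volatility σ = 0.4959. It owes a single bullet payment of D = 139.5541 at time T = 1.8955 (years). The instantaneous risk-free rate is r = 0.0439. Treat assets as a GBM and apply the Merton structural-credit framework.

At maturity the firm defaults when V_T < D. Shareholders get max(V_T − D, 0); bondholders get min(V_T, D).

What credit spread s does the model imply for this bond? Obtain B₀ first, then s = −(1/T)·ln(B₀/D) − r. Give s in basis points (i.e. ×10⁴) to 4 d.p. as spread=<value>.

spread=529.1130

d₁ = [ln(V₀/D) + (r + σ²/2)T] / (σ√T)
   = [ln(231.0678/139.5541) + (0.0439 + 0.5·0.4959²)·1.8955] / (0.4959·√1.8955)
   = [0.504259 + 0.316280] / 0.682741 = 1.201830
d₂ = d₁ − σ√T = 1.201830 − 0.682741 = 0.519089
N(d₁) = 0.885285,  N(d₂) = 0.698151,  e^(−rT) = 0.920156
E₀ = V₀·N(d₁) − D·e^(−rT)·N(d₂)
   = 231.0678·0.885285 − 139.5541·0.920156·0.698151 = 114.910360
B₀ = V₀ − E₀ = 231.0678 − 114.910360 = 116.157440
spread = −(1/T)·ln(B₀/D) − r = −(1/1.8955)·ln(116.157440/139.5541) − 0.0439 = 0.05291130
in basis points: 0.05291130 × 10⁴ = 529.1130 bp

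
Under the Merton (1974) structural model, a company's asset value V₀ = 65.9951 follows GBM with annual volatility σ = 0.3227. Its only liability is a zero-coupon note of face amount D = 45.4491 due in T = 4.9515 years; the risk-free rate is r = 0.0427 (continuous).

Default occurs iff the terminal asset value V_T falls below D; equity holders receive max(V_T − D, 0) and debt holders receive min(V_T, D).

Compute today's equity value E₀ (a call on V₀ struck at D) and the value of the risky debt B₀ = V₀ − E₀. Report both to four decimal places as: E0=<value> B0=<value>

E0=33.2023 B0=32.7928

d₁ = [ln(V₀/D) + (r + σ²/2)T] / (σ√T)
   = [ln(65.9951/45.4491) + (0.0427 + 0.5·0.3227²)·4.9515] / (0.3227·√4.9515)
   = [0.372987 + 0.469242] / 0.718071 = 1.172906
d₂ = d₁ − σ√T = 1.172906 − 0.718071 = 0.454835
N(d₁) = 0.879583,  N(d₂) = 0.675386,  e^(−rT) = 0.809427
E₀ = V₀·N(d₁) − D·e^(−rT)·N(d₂)
   = 65.9951·0.879583 − 45.4491·0.809427·0.675386 = 33.202275
B₀ = V₀ − E₀ = 65.9951 − 33.202275 = 32.792825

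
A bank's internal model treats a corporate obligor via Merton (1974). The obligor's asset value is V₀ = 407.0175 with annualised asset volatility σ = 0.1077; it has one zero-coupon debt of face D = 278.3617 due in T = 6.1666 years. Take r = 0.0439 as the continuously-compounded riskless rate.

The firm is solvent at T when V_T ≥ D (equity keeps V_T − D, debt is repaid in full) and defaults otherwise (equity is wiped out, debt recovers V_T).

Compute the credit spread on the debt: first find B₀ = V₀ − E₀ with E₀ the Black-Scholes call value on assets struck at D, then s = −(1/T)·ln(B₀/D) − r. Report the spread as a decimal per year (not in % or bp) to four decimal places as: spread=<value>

spread=0.0001

d₁ = [ln(V₀/D) + (r + σ²/2)T] / (σ√T)
   = [ln(407.0175/278.3617) + (0.0439 + 0.5·0.1077²)·6.1666] / (0.1077·√6.1666)
   = [0.379935 + 0.306478] / 0.267448 = 2.566532
d₂ = d₁ − σ√T = 2.566532 − 0.267448 = 2.299085
N(d₁) = 0.994864,  N(d₂) = 0.989250,  e^(−rT) = 0.762835
E₀ = V₀·N(d₁) − D·e^(−rT)·N(d₂)
   = 407.0175·0.994864 − 278.3617·0.762835·0.989250 = 194.865747
B₀ = V₀ − E₀ = 407.0175 − 194.865747 = 212.151753
spread = −(1/T)·ln(B₀/D) − r = −(1/6.1666)·ln(212.151753/278.3617) − 0.0439 = 0.00014688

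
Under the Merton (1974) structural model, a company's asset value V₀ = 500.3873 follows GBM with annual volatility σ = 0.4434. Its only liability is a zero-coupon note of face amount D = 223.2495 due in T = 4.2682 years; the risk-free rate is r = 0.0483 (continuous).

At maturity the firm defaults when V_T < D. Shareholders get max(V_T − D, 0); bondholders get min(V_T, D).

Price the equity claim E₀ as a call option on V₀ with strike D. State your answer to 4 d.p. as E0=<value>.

E0=336.2108

d₁ = [ln(V₀/D) + (r + σ²/2)T] / (σ√T)
   = [ln(500.3873/223.2495) + (0.0483 + 0.5·0.4434²)·4.2682] / (0.4434·√4.2682)
   = [0.807092 + 0.625726] / 0.916048 = 1.564131
d₂ = d₁ − σ√T = 1.564131 − 0.916048 = 0.648083
N(d₁) = 0.941107,  N(d₂) = 0.741534,  e^(−rT) = 0.813708
E₀ = V₀·N(d₁) − D·e^(−rT)·N(d₂)
   = 500.3873·0.941107 − 223.2495·0.813708·0.741534 = 336.210756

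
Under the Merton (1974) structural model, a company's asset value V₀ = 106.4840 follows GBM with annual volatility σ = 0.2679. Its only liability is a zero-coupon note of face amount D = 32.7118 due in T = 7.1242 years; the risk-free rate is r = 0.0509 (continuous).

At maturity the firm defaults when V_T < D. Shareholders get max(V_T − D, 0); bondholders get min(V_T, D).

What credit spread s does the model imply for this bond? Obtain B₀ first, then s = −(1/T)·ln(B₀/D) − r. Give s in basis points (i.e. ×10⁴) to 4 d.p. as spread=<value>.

d₁ = [ln(V₀/D) + (r + σ²/2)T] / (σ√T)
   = [ln(106.4840/32.7118) + (0.0509 + 0.5·0.2679²)·7.1242] / (0.2679·√7.1242)
   = [1.180259 + 0.618275] / 0.715057 = 2.515231
d₂ = d₁ − σ√T = 2.515231 − 0.715057 = 1.800174
N(d₁) = 0.994052,  N(d₂) = 0.964083,  e^(−rT) = 0.695850
E₀ = V₀·N(d₁) − D·e^(−rT)·N(d₂)
   = 106.4840·0.994052 − 32.7118·0.695850·0.964083 = 83.905722
B₀ = V₀ − E₀ = 106.4840 − 83.905722 = 22.578278
spread = −(1/T)·ln(B₀/D) − r = −(1/7.1242)·ln(22.578278/32.7118) − 0.0509 = 0.00114059
in basis points: 0.00114059 × 10⁴ = 11.4059 bp

spread=11.4059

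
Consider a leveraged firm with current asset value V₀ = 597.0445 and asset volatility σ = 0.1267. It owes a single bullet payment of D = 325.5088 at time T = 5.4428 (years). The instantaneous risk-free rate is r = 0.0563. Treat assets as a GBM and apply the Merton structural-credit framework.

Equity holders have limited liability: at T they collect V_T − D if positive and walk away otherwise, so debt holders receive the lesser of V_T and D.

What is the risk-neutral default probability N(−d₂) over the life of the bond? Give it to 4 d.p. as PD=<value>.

PD=0.0016

d₁ = [ln(V₀/D) + (r + σ²/2)T] / (σ√T)
   = [ln(597.0445/325.5088) + (0.0563 + 0.5·0.1267²)·5.4428] / (0.1267·√5.4428)
   = [0.606602 + 0.350116] / 0.295589 = 3.236653
d₂ = d₁ − σ√T = 3.236653 − 0.295589 = 2.941065
risk-neutral PD = N(−d₂) = N(-2.941065) = 0.001635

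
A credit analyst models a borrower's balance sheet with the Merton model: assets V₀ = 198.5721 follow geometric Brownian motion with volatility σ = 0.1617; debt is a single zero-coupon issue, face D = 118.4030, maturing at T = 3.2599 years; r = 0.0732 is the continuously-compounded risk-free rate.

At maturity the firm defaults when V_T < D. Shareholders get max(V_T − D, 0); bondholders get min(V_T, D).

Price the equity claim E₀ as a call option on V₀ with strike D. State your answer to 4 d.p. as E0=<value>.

E0=105.3646

d₁ = [ln(V₀/D) + (r + σ²/2)T] / (σ√T)
   = [ln(198.5721/118.4030) + (0.0732 + 0.5·0.1617²)·3.2599] / (0.1617·√3.2599)
   = [0.517058 + 0.281243] / 0.291952 = 2.734353
d₂ = d₁ − σ√T = 2.734353 − 0.291952 = 2.442400
N(d₁) = 0.996875,  N(d₂) = 0.992705,  e^(−rT) = 0.787710
E₀ = V₀·N(d₁) − D·e^(−rT)·N(d₂)
   = 198.5721·0.996875 − 118.4030·0.787710·0.992705 = 105.364632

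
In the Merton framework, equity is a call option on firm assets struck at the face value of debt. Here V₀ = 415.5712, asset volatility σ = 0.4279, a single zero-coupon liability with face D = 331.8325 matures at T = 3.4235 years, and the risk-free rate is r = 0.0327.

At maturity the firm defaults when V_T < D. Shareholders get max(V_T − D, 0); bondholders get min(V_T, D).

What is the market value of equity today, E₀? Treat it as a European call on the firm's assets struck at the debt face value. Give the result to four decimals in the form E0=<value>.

d₁ = [ln(V₀/D) + (r + σ²/2)T] / (σ√T)
   = [ln(415.5712/331.8325) + (0.0327 + 0.5·0.4279²)·3.4235] / (0.4279·√3.4235)
   = [0.225024 + 0.425367] / 0.791731 = 0.821480
d₂ = d₁ − σ√T = 0.821480 − 0.791731 = 0.029749
N(d₁) = 0.794314,  N(d₂) = 0.511866,  e^(−rT) = 0.894090
E₀ = V₀·N(d₁) − D·e^(−rT)·N(d₂)
   = 415.5712·0.794314 − 331.8325·0.894090·0.511866 = 178.229056

E0=178.2291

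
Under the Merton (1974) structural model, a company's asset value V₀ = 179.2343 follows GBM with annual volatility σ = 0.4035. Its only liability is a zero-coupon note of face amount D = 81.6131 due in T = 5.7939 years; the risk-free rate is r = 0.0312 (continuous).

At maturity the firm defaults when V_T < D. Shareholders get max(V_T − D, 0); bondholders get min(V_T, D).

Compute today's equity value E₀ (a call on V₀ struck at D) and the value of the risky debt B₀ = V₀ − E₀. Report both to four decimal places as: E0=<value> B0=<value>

d₁ = [ln(V₀/D) + (r + σ²/2)T] / (σ√T)
   = [ln(179.2343/81.6131) + (0.0312 + 0.5·0.4035²)·5.7939] / (0.4035·√5.7939)
   = [0.786704 + 0.652429] / 0.971246 = 1.481739
d₂ = d₁ − σ√T = 1.481739 − 0.971246 = 0.510494
N(d₁) = 0.930795,  N(d₂) = 0.695147,  e^(−rT) = 0.834628
E₀ = V₀·N(d₁) − D·e^(−rT)·N(d₂)
   = 179.2343·0.930795 − 81.6131·0.834628·0.695147 = 119.479395
B₀ = V₀ − E₀ = 179.2343 − 119.479395 = 59.754905

E0=119.4794 B0=59.7549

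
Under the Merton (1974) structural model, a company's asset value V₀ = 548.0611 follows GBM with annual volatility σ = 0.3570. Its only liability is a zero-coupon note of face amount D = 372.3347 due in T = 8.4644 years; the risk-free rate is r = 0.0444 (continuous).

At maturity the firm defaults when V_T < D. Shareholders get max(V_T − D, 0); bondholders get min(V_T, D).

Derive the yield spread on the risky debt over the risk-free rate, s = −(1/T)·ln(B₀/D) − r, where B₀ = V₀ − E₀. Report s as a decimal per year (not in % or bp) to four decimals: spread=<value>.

d₁ = [ln(V₀/D) + (r + σ²/2)T] / (σ√T)
   = [ln(548.0611/372.3347) + (0.0444 + 0.5·0.3570²)·8.4644] / (0.3570·√8.4644)
   = [0.386594 + 0.915209] / 1.038643 = 1.253369
d₂ = d₁ − σ√T = 1.253369 − 1.038643 = 0.214726
N(d₁) = 0.894964,  N(d₂) = 0.585009,  e^(−rT) = 0.686726
E₀ = V₀·N(d₁) − D·e^(−rT)·N(d₂)
   = 548.0611·0.894964 − 372.3347·0.686726·0.585009 = 340.912818
B₀ = V₀ − E₀ = 548.0611 − 340.912818 = 207.148282
spread = −(1/T)·ln(B₀/D) − r = −(1/8.4644)·ln(207.148282/372.3347) − 0.0444 = 0.02487346

spread=0.0249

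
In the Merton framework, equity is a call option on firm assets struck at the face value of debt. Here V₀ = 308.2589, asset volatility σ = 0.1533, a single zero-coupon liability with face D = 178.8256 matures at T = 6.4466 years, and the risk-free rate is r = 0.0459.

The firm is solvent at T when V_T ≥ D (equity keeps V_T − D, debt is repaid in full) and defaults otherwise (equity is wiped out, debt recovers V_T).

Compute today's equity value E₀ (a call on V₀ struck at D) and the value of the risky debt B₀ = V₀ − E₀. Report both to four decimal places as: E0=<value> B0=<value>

E0=175.6630 B0=132.5959

d₁ = [ln(V₀/D) + (r + σ²/2)T] / (σ√T)
   = [ln(308.2589/178.8256) + (0.0459 + 0.5·0.1533²)·6.4466] / (0.1533·√6.4466)
   = [0.544529 + 0.371649] / 0.389231 = 2.353816
d₂ = d₁ − σ√T = 2.353816 − 0.389231 = 1.964585
N(d₁) = 0.990709,  N(d₂) = 0.975269,  e^(−rT) = 0.743863
E₀ = V₀·N(d₁) − D·e^(−rT)·N(d₂)
   = 308.2589·0.990709 − 178.8256·0.743863·0.975269 = 175.663000
B₀ = V₀ − E₀ = 308.2589 − 175.663000 = 132.595900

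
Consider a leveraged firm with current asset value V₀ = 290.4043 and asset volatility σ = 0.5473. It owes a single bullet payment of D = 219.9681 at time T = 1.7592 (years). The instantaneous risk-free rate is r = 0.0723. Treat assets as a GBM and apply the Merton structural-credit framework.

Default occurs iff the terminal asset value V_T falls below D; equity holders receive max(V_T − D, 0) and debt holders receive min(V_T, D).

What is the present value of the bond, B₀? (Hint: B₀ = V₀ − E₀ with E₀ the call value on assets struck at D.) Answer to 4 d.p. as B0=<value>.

d₁ = [ln(V₀/D) + (r + σ²/2)T] / (σ√T)
   = [ln(290.4043/219.9681) + (0.0723 + 0.5·0.5473²)·1.7592] / (0.5473·√1.7592)
   = [0.277792 + 0.390663] / 0.725910 = 0.920850
d₂ = d₁ − σ√T = 0.920850 − 0.725910 = 0.194940
N(d₁) = 0.821436,  N(d₂) = 0.577280,  e^(−rT) = 0.880566
E₀ = V₀·N(d₁) − D·e^(−rT)·N(d₂)
   = 290.4043·0.821436 − 219.9681·0.880566·0.577280 = 126.731364
B₀ = V₀ − E₀ = 290.4043 − 126.731364 = 163.672936

B0=163.6729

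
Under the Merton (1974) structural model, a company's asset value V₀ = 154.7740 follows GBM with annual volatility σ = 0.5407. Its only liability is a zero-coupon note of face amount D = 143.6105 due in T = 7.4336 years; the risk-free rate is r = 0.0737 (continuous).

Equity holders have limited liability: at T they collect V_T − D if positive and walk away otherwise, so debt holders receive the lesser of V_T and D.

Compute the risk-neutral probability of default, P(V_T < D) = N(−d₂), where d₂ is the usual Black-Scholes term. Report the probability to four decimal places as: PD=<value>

d₁ = [ln(V₀/D) + (r + σ²/2)T] / (σ√T)
   = [ln(154.7740/143.6105) + (0.0737 + 0.5·0.5407²)·7.4336] / (0.5407·√7.4336)
   = [0.074861 + 1.634487] / 1.474198 = 1.159510
d₂ = d₁ − σ√T = 1.159510 − 1.474198 = -0.314688
risk-neutral PD = N(−d₂) = N(0.314688) = 0.623501

PD=0.6235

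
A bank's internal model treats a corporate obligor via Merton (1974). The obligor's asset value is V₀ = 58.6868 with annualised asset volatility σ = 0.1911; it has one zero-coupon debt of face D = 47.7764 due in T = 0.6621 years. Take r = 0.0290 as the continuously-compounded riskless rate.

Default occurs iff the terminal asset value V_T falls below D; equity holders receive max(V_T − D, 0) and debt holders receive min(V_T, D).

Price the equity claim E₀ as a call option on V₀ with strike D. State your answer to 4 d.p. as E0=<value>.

E0=12.0883

d₁ = [ln(V₀/D) + (r + σ²/2)T] / (σ√T)
   = [ln(58.6868/47.7764) + (0.0290 + 0.5·0.1911²)·0.6621] / (0.1911·√0.6621)
   = [0.205683 + 0.031291] / 0.155497 = 1.523974
d₂ = d₁ − σ√T = 1.523974 − 0.155497 = 1.368477
N(d₁) = 0.936242,  N(d₂) = 0.914419,  e^(−rT) = 0.980982
E₀ = V₀·N(d₁) − D·e^(−rT)·N(d₂)
   = 58.6868·0.936242 − 47.7764·0.980982·0.914419 = 12.088283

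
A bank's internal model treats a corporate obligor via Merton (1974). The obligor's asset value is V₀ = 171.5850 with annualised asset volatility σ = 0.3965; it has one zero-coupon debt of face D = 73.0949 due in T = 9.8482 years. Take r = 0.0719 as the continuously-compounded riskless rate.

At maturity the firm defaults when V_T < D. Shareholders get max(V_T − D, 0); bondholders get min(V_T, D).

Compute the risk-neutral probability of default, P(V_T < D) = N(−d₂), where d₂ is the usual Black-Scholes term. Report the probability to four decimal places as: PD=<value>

d₁ = [ln(V₀/D) + (r + σ²/2)T] / (σ√T)
   = [ln(171.5850/73.0949) + (0.0719 + 0.5·0.3965²)·9.8482] / (0.3965·√9.8482)
   = [0.853320 + 1.482214] / 1.244290 = 1.877002
d₂ = d₁ − σ√T = 1.877002 − 1.244290 = 0.632712
risk-neutral PD = N(−d₂) = N(-0.632712) = 0.263461

PD=0.2635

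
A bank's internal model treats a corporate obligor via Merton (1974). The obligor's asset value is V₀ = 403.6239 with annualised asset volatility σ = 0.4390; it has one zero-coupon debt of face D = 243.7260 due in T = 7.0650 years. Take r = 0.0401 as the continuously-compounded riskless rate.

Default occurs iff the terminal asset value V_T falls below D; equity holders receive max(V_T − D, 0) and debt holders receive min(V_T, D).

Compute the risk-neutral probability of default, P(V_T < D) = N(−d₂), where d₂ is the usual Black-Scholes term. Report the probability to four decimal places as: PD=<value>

PD=0.4635

d₁ = [ln(V₀/D) + (r + σ²/2)T] / (σ√T)
   = [ln(403.6239/243.7260) + (0.0401 + 0.5·0.4390²)·7.0650] / (0.4390·√7.0650)
   = [0.504439 + 0.964093] / 1.166865 = 1.258528
d₂ = d₁ − σ√T = 1.258528 − 1.166865 = 0.091663
risk-neutral PD = N(−d₂) = N(-0.091663) = 0.463483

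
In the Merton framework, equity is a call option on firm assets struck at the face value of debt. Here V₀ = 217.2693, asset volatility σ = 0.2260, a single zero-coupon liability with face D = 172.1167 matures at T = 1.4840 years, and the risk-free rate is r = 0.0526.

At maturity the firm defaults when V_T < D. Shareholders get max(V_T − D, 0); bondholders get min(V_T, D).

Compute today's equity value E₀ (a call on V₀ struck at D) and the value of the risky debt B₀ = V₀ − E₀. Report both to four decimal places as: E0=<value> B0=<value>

d₁ = [ln(V₀/D) + (r + σ²/2)T] / (σ√T)
   = [ln(217.2693/172.1167) + (0.0526 + 0.5·0.2260²)·1.4840] / (0.2260·√1.4840)
   = [0.232965 + 0.115957] / 0.275312 = 1.267367
d₂ = d₁ − σ√T = 1.267367 − 0.275312 = 0.992055
N(d₁) = 0.897488,  N(d₂) = 0.839415,  e^(−rT) = 0.924910
E₀ = V₀·N(d₁) − D·e^(−rT)·N(d₂)
   = 217.2693·0.897488 − 172.1167·0.924910·0.839415 = 61.368045
B₀ = V₀ − E₀ = 217.2693 − 61.368045 = 155.901255

E0=61.3680 B0=155.9013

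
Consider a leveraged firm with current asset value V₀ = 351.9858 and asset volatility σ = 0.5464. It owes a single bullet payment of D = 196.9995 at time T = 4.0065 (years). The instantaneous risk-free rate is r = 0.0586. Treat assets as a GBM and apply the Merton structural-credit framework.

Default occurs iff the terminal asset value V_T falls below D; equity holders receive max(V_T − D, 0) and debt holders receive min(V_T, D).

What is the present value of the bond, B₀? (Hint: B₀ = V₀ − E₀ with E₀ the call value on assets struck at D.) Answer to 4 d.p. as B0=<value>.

B0=124.6895

d₁ = [ln(V₀/D) + (r + σ²/2)T] / (σ√T)
   = [ln(351.9858/196.9995) + (0.0586 + 0.5·0.5464²)·4.0065] / (0.5464·√4.0065)
   = [0.580390 + 0.832857] / 1.093688 = 1.292185
d₂ = d₁ − σ√T = 1.292185 − 1.093688 = 0.198498
N(d₁) = 0.901853,  N(d₂) = 0.578672,  e^(−rT) = 0.790744
E₀ = V₀·N(d₁) − D·e^(−rT)·N(d₂)
   = 351.9858·0.901853 − 196.9995·0.790744·0.578672 = 227.296282
B₀ = V₀ − E₀ = 351.9858 − 227.296282 = 124.689518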